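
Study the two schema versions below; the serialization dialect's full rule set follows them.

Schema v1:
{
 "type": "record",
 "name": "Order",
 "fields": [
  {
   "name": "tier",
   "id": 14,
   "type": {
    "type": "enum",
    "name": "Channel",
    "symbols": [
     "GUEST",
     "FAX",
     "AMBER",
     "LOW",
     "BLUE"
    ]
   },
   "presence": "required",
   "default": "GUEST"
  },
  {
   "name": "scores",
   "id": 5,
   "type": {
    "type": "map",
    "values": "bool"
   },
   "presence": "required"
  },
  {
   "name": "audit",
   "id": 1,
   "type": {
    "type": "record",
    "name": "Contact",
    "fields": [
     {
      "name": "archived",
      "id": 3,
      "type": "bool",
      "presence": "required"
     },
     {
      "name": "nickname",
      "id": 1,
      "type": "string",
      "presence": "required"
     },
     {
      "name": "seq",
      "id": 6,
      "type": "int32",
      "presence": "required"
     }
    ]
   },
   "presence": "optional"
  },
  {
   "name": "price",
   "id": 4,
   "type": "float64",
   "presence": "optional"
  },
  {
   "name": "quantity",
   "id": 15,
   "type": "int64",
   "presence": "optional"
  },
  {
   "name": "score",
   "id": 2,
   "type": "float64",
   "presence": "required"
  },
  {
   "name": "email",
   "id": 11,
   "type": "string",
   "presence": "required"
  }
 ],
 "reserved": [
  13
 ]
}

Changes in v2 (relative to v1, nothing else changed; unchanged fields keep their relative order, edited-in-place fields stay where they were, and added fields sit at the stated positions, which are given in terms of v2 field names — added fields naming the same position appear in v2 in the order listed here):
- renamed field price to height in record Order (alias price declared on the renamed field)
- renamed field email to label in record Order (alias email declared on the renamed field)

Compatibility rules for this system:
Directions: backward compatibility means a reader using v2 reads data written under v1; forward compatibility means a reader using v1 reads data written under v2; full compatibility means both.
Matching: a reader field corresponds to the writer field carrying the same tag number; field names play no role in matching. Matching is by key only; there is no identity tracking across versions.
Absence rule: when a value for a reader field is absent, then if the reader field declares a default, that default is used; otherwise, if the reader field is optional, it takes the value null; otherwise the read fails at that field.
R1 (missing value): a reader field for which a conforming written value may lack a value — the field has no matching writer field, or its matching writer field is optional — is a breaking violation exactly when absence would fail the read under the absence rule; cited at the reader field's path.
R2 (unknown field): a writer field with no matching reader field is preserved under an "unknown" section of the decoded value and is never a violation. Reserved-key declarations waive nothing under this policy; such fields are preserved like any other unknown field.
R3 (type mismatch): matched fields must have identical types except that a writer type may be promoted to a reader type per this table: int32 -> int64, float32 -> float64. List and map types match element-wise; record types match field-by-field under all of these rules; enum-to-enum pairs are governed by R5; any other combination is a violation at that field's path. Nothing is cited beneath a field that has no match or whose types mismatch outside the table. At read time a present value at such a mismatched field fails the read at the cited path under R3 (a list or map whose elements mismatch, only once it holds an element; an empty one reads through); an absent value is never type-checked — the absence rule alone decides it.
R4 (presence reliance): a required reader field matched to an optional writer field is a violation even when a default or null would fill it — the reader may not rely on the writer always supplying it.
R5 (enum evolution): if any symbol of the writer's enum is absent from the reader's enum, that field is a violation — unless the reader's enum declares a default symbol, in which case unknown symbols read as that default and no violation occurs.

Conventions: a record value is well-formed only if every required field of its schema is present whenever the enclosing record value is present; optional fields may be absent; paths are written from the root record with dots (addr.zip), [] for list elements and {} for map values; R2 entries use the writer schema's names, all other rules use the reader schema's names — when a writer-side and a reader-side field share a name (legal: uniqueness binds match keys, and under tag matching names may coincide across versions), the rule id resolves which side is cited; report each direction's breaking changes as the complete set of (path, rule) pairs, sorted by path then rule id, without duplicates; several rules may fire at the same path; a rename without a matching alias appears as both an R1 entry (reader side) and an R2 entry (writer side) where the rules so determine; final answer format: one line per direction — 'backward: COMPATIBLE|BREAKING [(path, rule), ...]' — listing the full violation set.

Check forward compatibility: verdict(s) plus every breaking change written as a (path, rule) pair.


each type pair in Order: writer, then reader
forward analysis of Order with v1 as reader and v2 as writer:
  tier: paired with writer tier (Channel -> Channel; writer required)
  scores: paired with writer scores (map<string, bool> -> map<string, bool>; writer required)
  audit: paired with writer audit (Contact -> Contact; writer optional)
  price: paired with writer height (float64 -> float64; writer optional)
  quantity: paired with writer quantity (int64 -> int64; writer optional)
  score: paired with writer score (float64 -> float64; writer required)
  email: paired with writer label (string -> string; writer required)
  audit.archived: paired with writer audit.archived (bool -> bool; writer required)
  audit.nickname: paired with writer audit.nickname (string -> string; writer required)
  audit.seq: paired with writer audit.seq (int32 -> int32; writer required)
  => forward verdict for Order: COMPATIBLE, no violations
ruling out the remaining Order differences:
  renamed field price to height in record Order (alias price declared on the renamed field) -> no rule fires on it in Order's dialect; the asked verdict holds
  renamed field email to label in record Order (alias email declared on the renamed field) -> no rule fires on it in Order's dialect; the asked verdict holds

forward: COMPATIBLE []


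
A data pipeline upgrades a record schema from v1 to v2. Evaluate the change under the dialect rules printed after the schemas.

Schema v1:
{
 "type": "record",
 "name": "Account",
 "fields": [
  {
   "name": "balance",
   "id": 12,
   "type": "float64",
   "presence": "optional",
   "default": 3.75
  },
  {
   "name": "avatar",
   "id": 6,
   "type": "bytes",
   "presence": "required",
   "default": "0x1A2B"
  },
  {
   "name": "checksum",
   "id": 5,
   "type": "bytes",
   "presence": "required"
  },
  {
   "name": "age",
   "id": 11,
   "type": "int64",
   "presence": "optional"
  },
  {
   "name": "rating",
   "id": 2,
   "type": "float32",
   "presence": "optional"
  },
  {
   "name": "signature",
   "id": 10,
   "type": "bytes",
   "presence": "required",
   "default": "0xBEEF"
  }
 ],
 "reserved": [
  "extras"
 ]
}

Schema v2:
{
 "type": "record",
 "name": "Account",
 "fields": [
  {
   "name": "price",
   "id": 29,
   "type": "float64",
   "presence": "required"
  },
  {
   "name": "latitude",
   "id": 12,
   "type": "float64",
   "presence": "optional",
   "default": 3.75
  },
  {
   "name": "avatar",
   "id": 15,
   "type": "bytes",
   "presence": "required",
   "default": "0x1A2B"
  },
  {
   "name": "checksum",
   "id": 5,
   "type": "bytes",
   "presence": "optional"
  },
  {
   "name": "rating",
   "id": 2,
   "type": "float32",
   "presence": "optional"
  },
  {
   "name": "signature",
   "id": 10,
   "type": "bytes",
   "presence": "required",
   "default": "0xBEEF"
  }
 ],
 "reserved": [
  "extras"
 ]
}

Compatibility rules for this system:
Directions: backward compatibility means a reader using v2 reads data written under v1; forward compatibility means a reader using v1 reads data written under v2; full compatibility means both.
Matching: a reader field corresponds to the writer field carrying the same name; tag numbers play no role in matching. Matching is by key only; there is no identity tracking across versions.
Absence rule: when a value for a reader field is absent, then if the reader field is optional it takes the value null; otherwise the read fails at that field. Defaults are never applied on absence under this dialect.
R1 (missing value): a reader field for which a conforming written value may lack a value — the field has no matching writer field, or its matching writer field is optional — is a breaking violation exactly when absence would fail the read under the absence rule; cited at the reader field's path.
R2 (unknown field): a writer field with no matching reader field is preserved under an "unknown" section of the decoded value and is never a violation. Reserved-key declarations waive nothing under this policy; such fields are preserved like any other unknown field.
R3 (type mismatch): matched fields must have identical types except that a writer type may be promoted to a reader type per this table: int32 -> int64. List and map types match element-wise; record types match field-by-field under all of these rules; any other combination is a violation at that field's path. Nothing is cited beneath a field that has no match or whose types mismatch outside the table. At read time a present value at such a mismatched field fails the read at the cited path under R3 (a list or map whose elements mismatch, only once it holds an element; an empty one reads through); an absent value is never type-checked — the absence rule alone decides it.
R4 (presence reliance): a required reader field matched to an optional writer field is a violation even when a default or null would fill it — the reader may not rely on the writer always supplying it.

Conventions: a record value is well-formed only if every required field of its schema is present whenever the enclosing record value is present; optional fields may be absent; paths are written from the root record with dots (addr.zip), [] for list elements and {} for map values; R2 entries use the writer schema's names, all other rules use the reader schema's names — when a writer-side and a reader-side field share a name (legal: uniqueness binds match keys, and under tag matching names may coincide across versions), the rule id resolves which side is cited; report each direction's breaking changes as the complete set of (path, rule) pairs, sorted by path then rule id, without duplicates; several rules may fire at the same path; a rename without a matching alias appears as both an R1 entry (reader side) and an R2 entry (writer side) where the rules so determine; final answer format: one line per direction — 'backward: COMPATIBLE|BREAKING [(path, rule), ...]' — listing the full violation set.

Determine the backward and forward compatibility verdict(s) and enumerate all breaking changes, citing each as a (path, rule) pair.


in Account below, arrows point writer -> reader
checking backward for Account: reader v2 against writer v1:
  price: no writer-side match
  latitude: no writer-side match
  avatar <- avatar (bytes -> bytes, writer required)
  checksum <- checksum (bytes -> bytes, writer required)
  rating <- rating (float32 -> float32, writer optional)
  signature <- signature (bytes -> bytes, writer required)
  leftover writer field: balance
  leftover writer field: age
  R1 fires at price
  => 1 violation(s): backward is BREAKING for Account
checking forward for Account: reader v1 against writer v2:
  balance: no writer-side match
  avatar <- avatar (bytes -> bytes, writer required)
  checksum <- checksum (bytes -> bytes, writer optional)
  age: no writer-side match
  rating <- rating (float32 -> float32, writer optional)
  signature <- signature (bytes -> bytes, writer required)
  leftover writer field: price
  leftover writer field: latitude
  R1 fires at checksum
  R4 fires at checksum
  => 2 violation(s): forward is BREAKING for Account

backward: BREAKING [(price, R1)]; forward: BREAKING [(checksum, R1), (checksum, R4)]


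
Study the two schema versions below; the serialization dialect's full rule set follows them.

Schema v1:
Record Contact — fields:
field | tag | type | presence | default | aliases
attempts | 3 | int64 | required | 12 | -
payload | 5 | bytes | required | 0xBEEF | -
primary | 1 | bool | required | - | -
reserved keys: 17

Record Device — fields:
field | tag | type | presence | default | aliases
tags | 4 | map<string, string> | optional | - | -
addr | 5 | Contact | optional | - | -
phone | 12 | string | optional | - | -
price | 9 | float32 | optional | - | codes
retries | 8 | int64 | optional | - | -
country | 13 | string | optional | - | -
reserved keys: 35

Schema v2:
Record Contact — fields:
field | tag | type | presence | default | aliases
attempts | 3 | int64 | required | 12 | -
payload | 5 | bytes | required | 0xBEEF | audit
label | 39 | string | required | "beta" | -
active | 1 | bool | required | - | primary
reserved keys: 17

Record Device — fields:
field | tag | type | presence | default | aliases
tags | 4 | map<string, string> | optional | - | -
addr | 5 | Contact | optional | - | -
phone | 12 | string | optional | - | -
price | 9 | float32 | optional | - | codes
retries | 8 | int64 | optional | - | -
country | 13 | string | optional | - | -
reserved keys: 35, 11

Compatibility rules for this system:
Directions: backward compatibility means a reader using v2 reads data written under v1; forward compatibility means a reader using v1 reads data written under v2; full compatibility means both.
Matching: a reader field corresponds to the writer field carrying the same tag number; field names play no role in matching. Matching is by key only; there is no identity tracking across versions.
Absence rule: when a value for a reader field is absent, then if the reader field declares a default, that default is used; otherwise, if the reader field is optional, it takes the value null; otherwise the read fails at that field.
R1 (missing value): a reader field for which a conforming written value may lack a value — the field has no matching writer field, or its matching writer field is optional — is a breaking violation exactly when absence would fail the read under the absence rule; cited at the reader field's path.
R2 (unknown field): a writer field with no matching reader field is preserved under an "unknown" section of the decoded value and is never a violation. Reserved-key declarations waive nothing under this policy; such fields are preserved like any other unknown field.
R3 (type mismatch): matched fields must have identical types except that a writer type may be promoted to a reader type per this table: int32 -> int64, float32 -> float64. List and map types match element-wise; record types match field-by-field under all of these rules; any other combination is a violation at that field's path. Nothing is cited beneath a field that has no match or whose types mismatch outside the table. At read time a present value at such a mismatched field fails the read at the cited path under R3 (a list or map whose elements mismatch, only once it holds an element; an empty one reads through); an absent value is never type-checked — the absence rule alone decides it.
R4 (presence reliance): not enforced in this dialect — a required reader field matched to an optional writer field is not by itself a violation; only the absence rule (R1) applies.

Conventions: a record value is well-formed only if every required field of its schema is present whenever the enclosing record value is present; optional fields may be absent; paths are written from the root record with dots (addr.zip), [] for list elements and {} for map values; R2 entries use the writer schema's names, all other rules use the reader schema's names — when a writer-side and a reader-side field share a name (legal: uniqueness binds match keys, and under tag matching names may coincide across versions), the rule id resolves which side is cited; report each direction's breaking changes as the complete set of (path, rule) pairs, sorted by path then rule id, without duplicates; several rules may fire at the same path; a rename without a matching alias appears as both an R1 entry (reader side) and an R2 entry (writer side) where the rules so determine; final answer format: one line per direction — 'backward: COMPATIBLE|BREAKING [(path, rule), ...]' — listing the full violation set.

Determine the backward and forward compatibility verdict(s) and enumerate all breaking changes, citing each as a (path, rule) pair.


the writer's type comes first in each Device pair
backward for Device (reader v2, writer v1):
  map<string, string> -> map<string, string>, writer optional: tags aligns to tags
  Contact -> Contact, writer optional: addr aligns to addr
  string -> string, writer optional: phone aligns to phone
  float32 -> float32, writer optional: price aligns to price
  int64 -> int64, writer optional: retries aligns to retries
  string -> string, writer optional: country aligns to country
  int64 -> int64, writer required: addr.attempts aligns to addr.attempts
  bytes -> bytes, writer required: addr.payload aligns to addr.payload
  addr.label has no writer counterpart
  bool -> bool, writer required: addr.active aligns to addr.primary
  => backward: COMPATIBLE
forward for Device (reader v1, writer v2):
  map<string, string> -> map<string, string>, writer optional: tags aligns to tags
  Contact -> Contact, writer optional: addr aligns to addr
  string -> string, writer optional: phone aligns to phone
  float32 -> float32, writer optional: price aligns to price
  int64 -> int64, writer optional: retries aligns to retries
  string -> string, writer optional: country aligns to country
  int64 -> int64, writer required: addr.attempts aligns to addr.attempts
  bytes -> bytes, writer required: addr.payload aligns to addr.payload
  bool -> bool, writer required: addr.primary aligns to addr.active
  writer addr.label: unknown to reader
  => forward: COMPATIBLE

backward: COMPATIBLE []; forward: COMPATIBLE []


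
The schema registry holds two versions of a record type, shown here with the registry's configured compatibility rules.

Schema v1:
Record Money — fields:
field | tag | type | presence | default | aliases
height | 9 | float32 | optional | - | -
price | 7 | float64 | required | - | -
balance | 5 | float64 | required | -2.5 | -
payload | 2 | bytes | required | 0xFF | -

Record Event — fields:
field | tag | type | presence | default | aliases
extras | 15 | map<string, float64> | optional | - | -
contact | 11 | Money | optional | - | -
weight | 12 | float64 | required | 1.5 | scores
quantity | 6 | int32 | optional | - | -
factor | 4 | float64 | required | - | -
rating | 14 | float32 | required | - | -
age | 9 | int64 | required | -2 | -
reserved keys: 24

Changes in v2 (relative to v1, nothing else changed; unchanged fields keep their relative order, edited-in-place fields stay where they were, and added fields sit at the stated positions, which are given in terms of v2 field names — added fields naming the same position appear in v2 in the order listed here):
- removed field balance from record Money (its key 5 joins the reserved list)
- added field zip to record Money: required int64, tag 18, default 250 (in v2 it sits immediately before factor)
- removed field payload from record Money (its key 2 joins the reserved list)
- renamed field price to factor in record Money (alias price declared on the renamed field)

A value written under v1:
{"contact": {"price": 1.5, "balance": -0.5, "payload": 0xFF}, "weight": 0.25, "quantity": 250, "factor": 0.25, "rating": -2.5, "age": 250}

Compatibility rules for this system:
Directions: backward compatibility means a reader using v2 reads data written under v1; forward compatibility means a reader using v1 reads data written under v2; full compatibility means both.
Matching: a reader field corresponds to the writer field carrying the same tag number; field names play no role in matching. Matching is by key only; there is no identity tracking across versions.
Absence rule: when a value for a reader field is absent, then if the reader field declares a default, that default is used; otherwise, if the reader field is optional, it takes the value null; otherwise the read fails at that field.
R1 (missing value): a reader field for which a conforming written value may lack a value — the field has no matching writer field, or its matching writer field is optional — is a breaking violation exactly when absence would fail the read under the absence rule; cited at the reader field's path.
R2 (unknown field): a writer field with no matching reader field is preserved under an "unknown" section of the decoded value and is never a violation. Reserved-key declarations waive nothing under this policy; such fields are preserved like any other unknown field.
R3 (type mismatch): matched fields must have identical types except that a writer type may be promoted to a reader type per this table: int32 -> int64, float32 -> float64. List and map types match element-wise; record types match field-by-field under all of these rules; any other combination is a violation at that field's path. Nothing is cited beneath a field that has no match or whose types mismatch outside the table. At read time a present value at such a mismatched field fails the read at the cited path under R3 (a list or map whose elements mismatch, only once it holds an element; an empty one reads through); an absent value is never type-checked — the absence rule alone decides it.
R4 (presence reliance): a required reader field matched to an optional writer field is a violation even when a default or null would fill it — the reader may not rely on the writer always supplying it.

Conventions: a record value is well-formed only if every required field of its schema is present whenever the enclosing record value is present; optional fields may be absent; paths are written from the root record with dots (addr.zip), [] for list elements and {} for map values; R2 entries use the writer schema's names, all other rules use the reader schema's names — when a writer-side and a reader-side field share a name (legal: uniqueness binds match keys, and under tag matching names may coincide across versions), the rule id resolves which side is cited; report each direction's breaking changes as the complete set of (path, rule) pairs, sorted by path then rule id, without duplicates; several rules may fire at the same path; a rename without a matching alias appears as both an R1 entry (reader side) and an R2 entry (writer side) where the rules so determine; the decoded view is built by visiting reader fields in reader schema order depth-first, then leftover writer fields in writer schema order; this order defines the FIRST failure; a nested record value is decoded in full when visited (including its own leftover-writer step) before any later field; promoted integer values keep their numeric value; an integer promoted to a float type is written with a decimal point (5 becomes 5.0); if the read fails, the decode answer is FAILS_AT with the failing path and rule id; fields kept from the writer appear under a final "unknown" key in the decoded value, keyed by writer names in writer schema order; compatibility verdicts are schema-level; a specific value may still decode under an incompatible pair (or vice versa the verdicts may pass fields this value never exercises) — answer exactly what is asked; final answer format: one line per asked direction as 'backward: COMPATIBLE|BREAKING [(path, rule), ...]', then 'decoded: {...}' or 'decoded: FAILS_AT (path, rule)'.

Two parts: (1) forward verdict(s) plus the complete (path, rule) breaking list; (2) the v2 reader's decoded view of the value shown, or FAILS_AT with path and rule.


forward: COMPATIBLE []; decoded: {"extras": null, "contact": {"height": null, "zip": 250, "factor": 1.5, "unknown": {"balance": -0.5, "payload": 0xFF}}, "weight": 0.25, "quantity": 250, "factor": 0.25, "rating": -2.5, "age": 250}

each type pair in Event: writer, then reader
forward analysis of Event with v1 as reader and v2 as writer:
  extras <- extras (map<string, float64> -> map<string, float64>, writer optional)
  contact <- contact (Money -> Money, writer optional)
  weight <- weight (float64 -> float64, writer required)
  quantity <- quantity (int32 -> int32, writer optional)
  factor <- factor (float64 -> float64, writer required)
  rating <- rating (float32 -> float32, writer required)
  age <- age (int64 -> int64, writer required)
  contact.height <- contact.height (float32 -> float32, writer optional)
  contact.price <- contact.factor (float64 -> float64, writer required)
  contact.balance: no writer match
  contact.payload: no writer match
  writer contact.zip: unknown to reader
  => forward verdict for Event: COMPATIBLE, no violations
decode (reader v2):
  extras := null (absent, optional -> null)
  contact.height := null (absent, optional -> null)
  contact.zip := 250 (absent -> default)
  contact.factor := 1.5 (from writer price)
  writer contact.balance: kept under "unknown"
  writer contact.payload: kept under "unknown"
  weight := 0.25
  quantity := 250
  factor := 0.25
  rating := -2.5
  age := 250
  => decoded: {"extras": null, "contact": {"height": null, "zip": 250, "factor": 1.5, "unknown": {"balance": -0.5, "payload": 0xFF}}, "weight": 0.25, "quantity": 250, "factor": 0.25, "rating": -2.5, "age": 250}


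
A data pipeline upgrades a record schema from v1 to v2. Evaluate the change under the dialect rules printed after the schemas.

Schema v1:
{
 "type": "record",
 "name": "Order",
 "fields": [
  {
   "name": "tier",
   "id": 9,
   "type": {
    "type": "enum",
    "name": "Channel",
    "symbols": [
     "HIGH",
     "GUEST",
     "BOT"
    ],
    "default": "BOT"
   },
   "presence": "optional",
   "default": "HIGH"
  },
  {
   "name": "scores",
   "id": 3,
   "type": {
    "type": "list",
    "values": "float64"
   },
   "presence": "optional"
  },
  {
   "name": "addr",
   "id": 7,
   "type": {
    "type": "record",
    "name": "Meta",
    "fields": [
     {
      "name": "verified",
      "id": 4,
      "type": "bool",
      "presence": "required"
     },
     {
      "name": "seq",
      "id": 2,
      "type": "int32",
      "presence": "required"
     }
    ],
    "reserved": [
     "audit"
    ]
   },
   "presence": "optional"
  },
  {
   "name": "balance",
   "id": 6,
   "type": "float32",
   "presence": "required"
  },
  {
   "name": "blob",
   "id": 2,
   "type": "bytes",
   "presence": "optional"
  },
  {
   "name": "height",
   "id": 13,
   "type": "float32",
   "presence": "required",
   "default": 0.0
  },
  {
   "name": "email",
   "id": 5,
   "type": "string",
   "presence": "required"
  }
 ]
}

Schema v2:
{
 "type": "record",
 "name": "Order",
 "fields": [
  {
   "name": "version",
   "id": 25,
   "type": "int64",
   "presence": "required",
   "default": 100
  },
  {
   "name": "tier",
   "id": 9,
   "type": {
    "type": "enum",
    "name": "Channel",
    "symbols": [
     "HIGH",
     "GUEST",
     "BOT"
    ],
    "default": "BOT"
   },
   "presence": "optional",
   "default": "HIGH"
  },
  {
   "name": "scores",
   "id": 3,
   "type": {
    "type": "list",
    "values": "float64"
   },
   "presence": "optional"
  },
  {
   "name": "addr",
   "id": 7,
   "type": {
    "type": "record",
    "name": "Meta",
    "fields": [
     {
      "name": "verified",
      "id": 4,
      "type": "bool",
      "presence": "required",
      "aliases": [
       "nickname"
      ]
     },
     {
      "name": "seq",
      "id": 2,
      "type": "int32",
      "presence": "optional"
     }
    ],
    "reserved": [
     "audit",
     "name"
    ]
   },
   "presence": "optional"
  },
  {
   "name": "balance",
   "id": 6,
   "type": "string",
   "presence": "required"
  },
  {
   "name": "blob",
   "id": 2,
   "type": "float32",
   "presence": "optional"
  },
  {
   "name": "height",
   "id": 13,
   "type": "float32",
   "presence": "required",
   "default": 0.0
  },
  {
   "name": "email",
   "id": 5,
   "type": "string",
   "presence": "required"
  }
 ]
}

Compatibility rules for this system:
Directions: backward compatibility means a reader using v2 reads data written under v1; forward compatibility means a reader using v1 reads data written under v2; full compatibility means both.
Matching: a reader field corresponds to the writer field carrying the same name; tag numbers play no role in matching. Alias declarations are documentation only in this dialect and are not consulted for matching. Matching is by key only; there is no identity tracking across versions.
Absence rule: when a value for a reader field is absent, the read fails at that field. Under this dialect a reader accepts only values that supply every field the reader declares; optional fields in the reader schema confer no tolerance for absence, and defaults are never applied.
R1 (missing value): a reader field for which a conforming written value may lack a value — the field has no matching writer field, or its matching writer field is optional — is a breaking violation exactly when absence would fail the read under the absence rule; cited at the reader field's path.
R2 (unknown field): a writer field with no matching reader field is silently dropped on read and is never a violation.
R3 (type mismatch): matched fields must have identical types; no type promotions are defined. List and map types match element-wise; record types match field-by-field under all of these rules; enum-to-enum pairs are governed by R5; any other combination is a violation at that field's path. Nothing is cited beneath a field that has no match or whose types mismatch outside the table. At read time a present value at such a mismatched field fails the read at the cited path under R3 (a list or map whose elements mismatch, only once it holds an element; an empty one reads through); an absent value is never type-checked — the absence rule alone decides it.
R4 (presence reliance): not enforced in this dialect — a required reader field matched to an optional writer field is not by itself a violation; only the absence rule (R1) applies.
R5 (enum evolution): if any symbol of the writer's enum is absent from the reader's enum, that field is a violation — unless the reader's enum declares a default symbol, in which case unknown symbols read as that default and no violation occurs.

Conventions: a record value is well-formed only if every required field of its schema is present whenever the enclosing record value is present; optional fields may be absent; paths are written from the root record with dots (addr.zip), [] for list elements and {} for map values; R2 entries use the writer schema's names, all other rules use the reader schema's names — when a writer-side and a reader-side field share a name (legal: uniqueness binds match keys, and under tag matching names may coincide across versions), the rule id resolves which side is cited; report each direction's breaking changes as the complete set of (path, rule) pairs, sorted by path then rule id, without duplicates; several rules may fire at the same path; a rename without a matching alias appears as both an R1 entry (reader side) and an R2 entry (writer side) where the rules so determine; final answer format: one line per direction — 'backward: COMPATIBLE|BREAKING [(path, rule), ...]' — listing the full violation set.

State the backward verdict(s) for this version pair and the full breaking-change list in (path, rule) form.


arrows below run writer -> reader for Order
backward on Order — v2 reading data written by v1:
  version: no writer match
  tier: Channel -> Channel, writer optional; from tier
  scores: list<float64> -> list<float64>, writer optional; from scores
  addr: Meta -> Meta, writer optional; from addr
  balance: float32 -> string, writer required; from balance
  blob: bytes -> float32, writer optional; from blob
  height: float32 -> float32, writer required; from height
  email: string -> string, writer required; from email
  addr.verified: bool -> bool, writer required; from addr.verified
  addr.seq: int32 -> int32, writer required; from addr.seq
  rule R1 violated at addr
  rule R3 violated at balance
  rule R1 violated at blob
  rule R3 violated at blob
  rule R1 violated at scores
  rule R1 violated at tier
  rule R1 violated at version
  => 7 violation(s): backward is BREAKING for Order
remaining Order differences; none change what is asked:
  field seq in record Meta: required changed to optional -> matters only for Order's forward compatibility — outside the asked direction

backward: BREAKING [(addr, R1), (balance, R3), (blob, R1), (blob, R3), (scores, R1), (tier, R1), (version, R1)]


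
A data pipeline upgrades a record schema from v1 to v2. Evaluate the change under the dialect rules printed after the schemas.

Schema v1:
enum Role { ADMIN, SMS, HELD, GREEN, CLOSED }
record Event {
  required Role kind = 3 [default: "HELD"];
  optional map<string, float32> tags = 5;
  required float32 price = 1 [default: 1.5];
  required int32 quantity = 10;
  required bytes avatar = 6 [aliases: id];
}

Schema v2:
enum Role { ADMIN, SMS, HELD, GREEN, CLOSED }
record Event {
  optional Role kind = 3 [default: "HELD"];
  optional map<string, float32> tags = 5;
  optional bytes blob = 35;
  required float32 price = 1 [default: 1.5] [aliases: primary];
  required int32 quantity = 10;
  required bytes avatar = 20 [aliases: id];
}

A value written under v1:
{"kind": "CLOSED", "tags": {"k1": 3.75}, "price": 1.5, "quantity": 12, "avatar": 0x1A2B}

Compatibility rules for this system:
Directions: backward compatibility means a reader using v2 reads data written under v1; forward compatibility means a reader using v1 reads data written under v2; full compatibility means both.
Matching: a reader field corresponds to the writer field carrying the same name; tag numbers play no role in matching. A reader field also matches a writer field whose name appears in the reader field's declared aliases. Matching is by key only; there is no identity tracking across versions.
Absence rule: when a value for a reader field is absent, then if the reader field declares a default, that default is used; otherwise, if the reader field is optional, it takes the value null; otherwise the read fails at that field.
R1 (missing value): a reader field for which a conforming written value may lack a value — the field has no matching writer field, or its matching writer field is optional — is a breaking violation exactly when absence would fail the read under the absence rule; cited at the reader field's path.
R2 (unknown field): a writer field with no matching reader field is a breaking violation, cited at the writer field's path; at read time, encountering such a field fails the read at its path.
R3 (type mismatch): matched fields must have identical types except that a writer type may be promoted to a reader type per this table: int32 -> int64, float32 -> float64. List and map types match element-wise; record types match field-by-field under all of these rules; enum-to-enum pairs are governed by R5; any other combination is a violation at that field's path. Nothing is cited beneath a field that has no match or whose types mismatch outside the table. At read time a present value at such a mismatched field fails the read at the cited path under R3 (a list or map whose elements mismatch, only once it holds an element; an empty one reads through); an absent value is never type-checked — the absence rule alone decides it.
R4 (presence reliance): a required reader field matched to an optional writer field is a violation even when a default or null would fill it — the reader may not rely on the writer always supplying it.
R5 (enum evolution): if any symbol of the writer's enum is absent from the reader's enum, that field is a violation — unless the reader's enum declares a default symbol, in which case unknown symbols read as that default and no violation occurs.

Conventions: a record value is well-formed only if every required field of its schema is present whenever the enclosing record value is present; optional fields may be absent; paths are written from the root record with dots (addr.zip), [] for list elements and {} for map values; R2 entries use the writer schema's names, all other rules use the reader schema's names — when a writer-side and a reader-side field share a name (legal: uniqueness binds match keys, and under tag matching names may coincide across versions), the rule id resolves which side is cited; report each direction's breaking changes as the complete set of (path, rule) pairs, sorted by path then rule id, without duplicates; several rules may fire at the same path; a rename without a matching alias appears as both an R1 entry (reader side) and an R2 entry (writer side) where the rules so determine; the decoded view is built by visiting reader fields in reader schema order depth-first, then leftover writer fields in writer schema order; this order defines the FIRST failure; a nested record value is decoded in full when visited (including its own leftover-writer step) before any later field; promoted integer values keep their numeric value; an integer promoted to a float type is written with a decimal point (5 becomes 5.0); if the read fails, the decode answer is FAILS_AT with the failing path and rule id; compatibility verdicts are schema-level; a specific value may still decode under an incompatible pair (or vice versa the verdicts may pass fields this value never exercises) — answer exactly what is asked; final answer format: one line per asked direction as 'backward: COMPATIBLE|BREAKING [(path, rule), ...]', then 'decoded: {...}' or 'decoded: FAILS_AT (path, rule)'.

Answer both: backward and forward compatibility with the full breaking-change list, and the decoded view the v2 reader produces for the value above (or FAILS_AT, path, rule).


the writer's type comes first in each Event pair
checking backward for Event: reader v2 against writer v1:
  kind: paired with writer kind (Role -> Role; writer required)
  tags: paired with writer tags (map<string, float32> -> map<string, float32>; writer optional)
  no writer field matches reader blob
  price: paired with writer price (float32 -> float32; writer required)
  quantity: paired with writer quantity (int32 -> int32; writer required)
  avatar: paired with writer avatar (bytes -> bytes; writer required)
  nothing fires on Event: backward is COMPATIBLE
checking forward for Event: reader v1 against writer v2:
  kind: paired with writer kind (Role -> Role; writer optional)
  tags: paired with writer tags (map<string, float32> -> map<string, float32>; writer optional)
  price: paired with writer price (float32 -> float32; writer required)
  quantity: paired with writer quantity (int32 -> int32; writer required)
  avatar: paired with writer avatar (bytes -> bytes; writer required)
  blob (writer side), unknown to reader
  R2 fires at blob
  R4 fires at kind
  => forward: BREAKING (2)
migrating the Event value to v2:
  kind := "CLOSED"
  tags := {"k1": 3.75}
  blob := null (absent, optional -> null)
  price := 1.5
  quantity := 12
  avatar := 0x1A2B
  => decoded: {"kind": "CLOSED", "tags": {"k1": 3.75}, "blob": null, "price": 1.5, "quantity": 12, "avatar": 0x1A2B}

backward: COMPATIBLE []; forward: BREAKING [(blob, R2), (kind, R4)]; decoded: {"kind": "CLOSED", "tags": {"k1": 3.75}, "blob": null, "price": 1.5, "quantity": 12, "avatar": 0x1A2B}


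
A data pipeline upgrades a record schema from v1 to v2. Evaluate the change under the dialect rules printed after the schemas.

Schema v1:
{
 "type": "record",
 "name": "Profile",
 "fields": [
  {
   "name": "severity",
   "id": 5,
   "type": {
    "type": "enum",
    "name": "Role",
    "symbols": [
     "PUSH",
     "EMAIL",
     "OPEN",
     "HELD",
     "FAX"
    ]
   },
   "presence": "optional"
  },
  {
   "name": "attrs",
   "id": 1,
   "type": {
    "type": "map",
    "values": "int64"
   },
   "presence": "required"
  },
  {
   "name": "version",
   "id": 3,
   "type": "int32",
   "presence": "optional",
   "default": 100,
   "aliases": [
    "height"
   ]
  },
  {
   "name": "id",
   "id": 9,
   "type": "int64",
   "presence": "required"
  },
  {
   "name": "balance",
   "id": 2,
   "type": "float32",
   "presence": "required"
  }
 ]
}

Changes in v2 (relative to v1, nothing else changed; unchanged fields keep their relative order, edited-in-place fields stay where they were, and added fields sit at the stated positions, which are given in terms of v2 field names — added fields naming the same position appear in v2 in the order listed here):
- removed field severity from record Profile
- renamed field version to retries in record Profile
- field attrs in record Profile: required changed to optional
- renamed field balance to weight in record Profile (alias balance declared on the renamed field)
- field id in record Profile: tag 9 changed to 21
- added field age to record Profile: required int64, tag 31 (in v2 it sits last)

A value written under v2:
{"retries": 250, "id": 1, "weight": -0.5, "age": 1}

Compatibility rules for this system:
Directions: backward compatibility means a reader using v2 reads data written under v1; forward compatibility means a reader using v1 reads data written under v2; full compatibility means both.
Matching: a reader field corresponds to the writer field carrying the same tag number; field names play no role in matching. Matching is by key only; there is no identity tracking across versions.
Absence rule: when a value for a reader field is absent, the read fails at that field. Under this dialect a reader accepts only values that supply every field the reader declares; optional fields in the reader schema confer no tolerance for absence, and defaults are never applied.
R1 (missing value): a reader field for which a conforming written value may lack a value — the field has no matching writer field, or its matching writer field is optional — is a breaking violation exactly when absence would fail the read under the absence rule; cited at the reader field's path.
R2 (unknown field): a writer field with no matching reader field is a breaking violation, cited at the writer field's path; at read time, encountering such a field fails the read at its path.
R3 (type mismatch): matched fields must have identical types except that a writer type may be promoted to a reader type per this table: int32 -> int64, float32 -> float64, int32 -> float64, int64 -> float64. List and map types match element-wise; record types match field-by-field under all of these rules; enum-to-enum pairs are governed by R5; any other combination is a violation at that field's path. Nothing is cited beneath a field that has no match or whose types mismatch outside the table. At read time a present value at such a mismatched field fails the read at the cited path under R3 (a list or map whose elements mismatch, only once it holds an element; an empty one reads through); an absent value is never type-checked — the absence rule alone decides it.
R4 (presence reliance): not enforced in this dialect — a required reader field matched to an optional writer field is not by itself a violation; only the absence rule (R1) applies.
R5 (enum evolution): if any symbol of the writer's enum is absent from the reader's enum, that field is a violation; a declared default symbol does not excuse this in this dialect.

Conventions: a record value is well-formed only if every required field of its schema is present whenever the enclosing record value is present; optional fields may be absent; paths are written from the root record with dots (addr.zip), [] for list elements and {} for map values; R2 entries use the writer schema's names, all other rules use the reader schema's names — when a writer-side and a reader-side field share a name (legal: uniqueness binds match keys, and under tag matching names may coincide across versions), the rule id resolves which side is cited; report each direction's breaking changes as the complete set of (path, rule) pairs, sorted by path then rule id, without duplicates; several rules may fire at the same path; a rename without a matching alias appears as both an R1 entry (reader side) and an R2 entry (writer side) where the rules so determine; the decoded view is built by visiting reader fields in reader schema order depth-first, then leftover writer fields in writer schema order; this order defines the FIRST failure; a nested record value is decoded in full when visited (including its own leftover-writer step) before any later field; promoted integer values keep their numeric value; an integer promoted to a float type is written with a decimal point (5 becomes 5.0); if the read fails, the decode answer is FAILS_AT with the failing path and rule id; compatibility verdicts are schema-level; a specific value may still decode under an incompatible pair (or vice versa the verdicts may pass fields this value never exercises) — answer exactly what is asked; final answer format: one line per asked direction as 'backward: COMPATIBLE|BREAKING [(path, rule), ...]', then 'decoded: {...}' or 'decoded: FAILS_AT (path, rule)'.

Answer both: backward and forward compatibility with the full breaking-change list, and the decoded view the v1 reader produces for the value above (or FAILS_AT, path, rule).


in Profile below, arrows point writer -> reader
backward pass over Profile, reader schema v2, writer schema v1:
  map<string, int64> -> map<string, int64>, writer required: attrs aligns to attrs
  int32 -> int32, writer optional: retries aligns to version
  id: no writer match
  float32 -> float32, writer required: weight aligns to balance
  age: no writer match
  severity (writer side), unknown to reader
  id (writer side), unknown to reader
  R1 fires at age
  R1 fires at id
  R2 fires at id
  R1 fires at retries
  R2 fires at severity
  backward on Profile therefore BREAKING (5)
forward pass over Profile, reader schema v1, writer schema v2:
  severity: no writer match
  map<string, int64> -> map<string, int64>, writer optional: attrs aligns to attrs
  int32 -> int32, writer optional: version aligns to retries
  id: no writer match
  float32 -> float32, writer required: balance aligns to weight
  id (writer side), unknown to reader
  age (writer side), unknown to reader
  R2 fires at age
  R1 fires at attrs
  R1 fires at id
  R2 fires at id
  R1 fires at severity
  R1 fires at version
  forward on Profile therefore BREAKING (6)
decoding the Profile value with the v1 reader:
  read fails at severity under R1 (no fill)
  => FAILS_AT (severity, R1)

backward: BREAKING [(age, R1), (id, R1), (id, R2), (retries, R1), (severity, R2)]; forward: BREAKING [(age, R2), (attrs, R1), (id, R1), (id, R2), (severity, R1), (version, R1)]; decoded: FAILS_AT (severity, R1)
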